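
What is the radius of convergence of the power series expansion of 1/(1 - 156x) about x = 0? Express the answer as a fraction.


Expanding 1/(1 - 156x) = sum_{k>=0} 156^k x^k, the series converges when |156x| < 1, i.e., |x| < 1/156.
So the radius of convergence is 1/156 = 1/156.

1/156


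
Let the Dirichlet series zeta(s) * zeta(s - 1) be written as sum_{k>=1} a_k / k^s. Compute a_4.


Convolution gives a_k = sum_{d | k} d * 1 = sum_{d | k} d = sigma(k), the sum of positive divisors of k.
For k = 4, the divisors are 1, 2, 4, so
sigma(4) = 1 + 2 + 4 = 7.

7


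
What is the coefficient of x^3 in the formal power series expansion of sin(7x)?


The Maclaurin series is sin(t) = sum_{k>=0} (-1)^k t^(2k+1) / (2k+1)!, so substituting t = 7x, only odd powers of x are nonzero, with coefficient of x^(2k+1) equal to (-1)^k 7^(2k+1) / (2k+1)!.
Write 3 = 2*1 + 1, giving the coefficient (-1)^1 * 7^3 / 3! = -343/6 = -343/6.

-343/6


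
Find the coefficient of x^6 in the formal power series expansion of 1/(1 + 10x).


Write 1/(1 + c x) = 1/(1 - (-c) x) and apply the geometric-series identity
1/(1 - y) = sum_{k>=0} y^k to get 1/(1 + c x) = sum_{k>=0} (-c)^k x^k.
So the coefficient of x^k is (-c)^k = (-1)^k * c^k.
Here c = 10 and k = 6:
(-10)^6 = 1 * 1000000 = 1000000

1000000


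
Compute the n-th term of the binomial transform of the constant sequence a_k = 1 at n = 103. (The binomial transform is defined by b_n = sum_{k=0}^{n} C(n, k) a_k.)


With a_k = 1 for all k, b_n = sum_{k=0}^{n} C(n, k) = 2^n by the binomial theorem.
For n = 103: 2^103 = 10141204801825835211973625643008.

10141204801825835211973625643008


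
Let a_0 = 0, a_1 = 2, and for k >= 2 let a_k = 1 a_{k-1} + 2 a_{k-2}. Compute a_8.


Iterating the recurrence forward:
a_0 = 0
a_1 = 2
a_2 = 1*2 + 2*0 = 2
a_3 = 1*2 + 2*2 = 6
a_4 = 1*6 + 2*2 = 10
a_5 = 1*10 + 2*6 = 22
a_6 = 1*22 + 2*10 = 42
a_7 = 1*42 + 2*22 = 86
a_8 = 1*86 + 2*42 = 170
So a_8 = 170.

170


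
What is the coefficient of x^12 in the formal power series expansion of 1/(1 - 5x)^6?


The general identity 1/(1 - c x)^r = sum_{k>=0} c^k C(k + r - 1, r - 1) x^k follows by substituting y = c x into 1/(1 - y)^r = sum_{k>=0} C(k + r - 1, r - 1) y^k.
For c = 5, r = 6, k = 12:
5^12 * C(17, 5) = 244140625 * 6188 = 1510742187500.

1510742187500


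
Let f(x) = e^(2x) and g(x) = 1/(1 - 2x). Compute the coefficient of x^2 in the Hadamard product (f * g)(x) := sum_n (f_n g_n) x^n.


Expanding: f_k = 2^k/k! (from e^(2x)) and g_k = 2^k (from 1/(1 - 2x)). So the Hadamard coefficient (f * g)_k = 2^k 2^k / k! = (4)^k / k!.
For k = 2: 4^2/2! = 16/2 = 8.

8


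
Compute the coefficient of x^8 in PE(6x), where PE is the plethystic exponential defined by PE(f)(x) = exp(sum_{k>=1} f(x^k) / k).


With f(x) = 6x, the exponent is sum_{k>=1} 6 x^k / k = 6 * (-ln(1 - x)). Exponentiating:
PE(6x) = exp(-6 ln(1 - x)) = 1/(1 - x)^6.
By the negative binomial expansion, [x^n] 1/(1 - x)^6 = C(n + 5, 5).
For n = 8: C(13, 5) = 1287.

1287


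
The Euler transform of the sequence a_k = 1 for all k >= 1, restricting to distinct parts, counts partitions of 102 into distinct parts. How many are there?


Partitions of 102 into distinct parts can be computed via generating function.
Product (1+x)(1+x^2)(1+x^3)...
The coefficient of x^102 = 525016

525016


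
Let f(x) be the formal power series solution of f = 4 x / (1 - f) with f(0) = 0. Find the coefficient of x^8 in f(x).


Apply Lagrange inversion: f = 4 x * phi(f) with phi(t) = 1/(1 - t), so
[x^n] f = 4^n * (1/n) [t^(n-1)] phi(t)^n = 4^n * (1/n) [t^(n-1)] (1 - t)^(-n) = 4^n * (1/n) C(2n - 2, n - 1) = 4^n * C_{n-1}.
For n = 8: C_7 = C(14, 7) / 8 = 3432/8 = 429.
With the 4^8 = 65536 factor, the coefficient is 65536 * 429 = 28114944.

28114944


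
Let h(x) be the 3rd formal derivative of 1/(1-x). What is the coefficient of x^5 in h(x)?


Differentiating 3 times: d^3/dx^3 [1/(1-x)] = 3!/(1-x)^4.
The expansion 1/(1-x)^4 = sum_{k>=0} C(k+3, 3) x^k, so the coefficient of x^n in 3!/(1-x)^4 is 3! * C(n+3, 3).
For n = 5: 6 * C(8, 3) = 6 * 56 = 336

336


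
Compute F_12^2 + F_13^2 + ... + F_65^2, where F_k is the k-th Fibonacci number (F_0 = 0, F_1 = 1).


There is a standard identity sum_{k=0}^{N} F_k^2 = F_N * F_{N+1} (proved inductively from the telescoping relation F_k^2 = F_k F_{k+1} - F_{k-1} F_k). Then
sum_{k=12}^{65} F_k^2 = F_65 F_66 - F_11 F_12.
Computing: F_65 = 17167680177565, F_66 = 27777890035288, F_11 = 89, F_12 = 144.
Sum = 17167680177565 * 27777890035288 - 89 * 144 = 476881932133394135955900904.

476881932133394135955900904


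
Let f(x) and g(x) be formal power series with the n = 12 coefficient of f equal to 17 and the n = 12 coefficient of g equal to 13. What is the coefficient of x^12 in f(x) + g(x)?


Addition of formal power series is termwise.
The coefficient of x^12 in f + g = 17 + 13
= 30

30


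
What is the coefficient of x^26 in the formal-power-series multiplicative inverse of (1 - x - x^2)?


Let the inverse be f(x) = sum_{k>=0} a_k x^k. From f(x) * (1 - x - x^2) = 1 and matching coefficients:
 x^0: a_0 = 1.
 x^1: a_1 - a_0 = 0, so a_1 = 1.
 x^k (k >= 2): a_k - a_{k-1} - a_{k-2} = 0, i.e. a_k = a_{k-1} + a_{k-2}.
This is the Fibonacci-type recurrence shifted so that a_0 = a_1 = 1.
Iterating: a_0=1, a_1=1, a_2=2, a_3=3, a_4=5, a_5=8, a_6=13, a_7=21, a_8=34, a_9=55, ...
a_26 = 196418.

196418


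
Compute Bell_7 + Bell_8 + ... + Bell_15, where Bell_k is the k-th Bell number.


Recall Bell_k counts set partitions of a k-set (with Bell_0 = 1 by convention).
Bell_7 through Bell_15: 877, 4140, 21147, 115975, 678570, 4213597, 27644437, 190899322, 1382958545
Sum = 877 + 4140 + 21147 + 115975 + 678570 + 4213597 + 27644437 + 190899322 + 1382958545 = 1606536610.

1606536610


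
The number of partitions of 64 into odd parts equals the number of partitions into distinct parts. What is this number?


Computing partitions of 64 into odd parts (1, 3, 5, ...):
Using the generating function prod_{k>=0} 1/(1-x^(2k+1)),
the count is 16444

16444


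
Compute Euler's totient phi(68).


phi(n) counts integers in [1, n] coprime to n. Using the multiplicative formula phi(n) = n * prod_{p | n} (1 - 1/p):
68 = 2^2 * 17, so
phi(68) = 68 * (1 - 1/2) * (1 - 1/17) = 32.

32


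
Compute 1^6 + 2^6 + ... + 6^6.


This power sum has a closed form given by Faulhaber's formula
sum_{k=1}^{m} k^p = (1 / (p + 1)) * sum_{j=0}^{p} C(p + 1, j) B_j m^(p + 1 - j),
but for small m direct computation is fastest:
1 + 64 + 729 + 4096 + 15625 + 46656 = 67171.

67171


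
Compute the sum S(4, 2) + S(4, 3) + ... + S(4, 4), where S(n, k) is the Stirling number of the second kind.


By definition, S(n, k) counts partitions of an n-set into exactly k nonempty blocks.
Computing row n = 4 for k = 2..4:
S(4, k): 7, 6, 1
Sum = 14.

14


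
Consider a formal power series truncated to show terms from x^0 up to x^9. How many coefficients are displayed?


From x^0 to x^9 inclusive, the count is 9 - 0 + 1 = 10.

10


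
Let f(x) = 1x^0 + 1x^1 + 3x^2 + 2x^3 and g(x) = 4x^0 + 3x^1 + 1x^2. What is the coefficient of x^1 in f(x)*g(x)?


Cauchy product at x^1:
1*3 + 1*4
= 7

7


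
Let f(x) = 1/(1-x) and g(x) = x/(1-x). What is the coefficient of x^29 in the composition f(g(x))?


First simplify the composition: f(g(x)) = 1/(1 - x/(1-x)) = (1-x)/((1-x) - x) = (1-x)/(1-2x).
Now extract the coefficient. Write (1-x)/(1-2x) = 1/(1-2x) - x/(1-2x).
The coefficient of x^n in 1/(1-2x) is 2^n, and in x/(1-2x) is 2^(n-1) (for n >= 1).
So the coefficient of x^29 is 2^29 - 2^28 = 536870912 - 268435456 = 268435456.

268435456


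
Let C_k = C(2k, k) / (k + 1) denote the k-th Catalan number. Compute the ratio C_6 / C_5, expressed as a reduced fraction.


Using C_k = (2k)! / (k! (k+1)!), the ratio C_{k+1}/C_k simplifies to
C_{k+1}/C_k = [(2k+2)! / ((k+1)! (k+2)!)] * [k! (k+1)! / (2k)!]
 = (2k+2)(2k+1) / ((k+1)(k+2)) = 2(2k+1) / (k+2).
For k = 5: 2(2*5 + 1) / (5 + 2) = 22/7 = 22/7.

22/7


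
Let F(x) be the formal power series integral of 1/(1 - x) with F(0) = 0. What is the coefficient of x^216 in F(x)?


1/(1 - x) = sum_{k>=0} x^k. Integrating termwise and using F(0) = 0 gives
F(x) = sum_{k>=0} x^(k+1) / (k+1) = sum_{m>=1} x^m / m = -ln(1 - x).
So the coefficient of x^216 is 1/216 = 1/216.

1/216


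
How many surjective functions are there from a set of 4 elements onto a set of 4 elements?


By inclusion-exclusion on which target elements are missed, the number of surjections from an n-set onto a k-set is
surj(n, k) = sum_{j=0}^{k} (-1)^j C(k, j) (k - j)^n.
Equivalently surj(n, k) = k! * S(n, k), where S(n, k) is the Stirling number of the second kind.
For n = 4, k = 4:
S(4, 4) = 1, so
surj = 4! * 1 = 24 * 1 = 24.

24


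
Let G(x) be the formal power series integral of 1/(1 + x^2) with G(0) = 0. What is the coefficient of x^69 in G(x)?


1/(1 + x^2) = sum_{j>=0} (-1)^j x^(2j). Integrating termwise with G(0) = 0:
G(x) = sum_{j>=0} (-1)^j x^(2j+1) / (2j+1) = arctan(x).
Only odd powers are nonzero. For x^69 write 69 = 2*34 + 1, giving
(-1)^34 / 69 = 1/69 = 1/69.

1/69


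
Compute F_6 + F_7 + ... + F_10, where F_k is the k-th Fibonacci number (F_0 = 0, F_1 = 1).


Use the identity sum_{k=0}^{N} F_k = F_{N+2} - 1 (which follows from F_{k+2} - F_{k+1} = F_k). Then
sum_{k=6}^{10} F_k = (F_{12} - 1) - (F_{7} - 1) = F_{12} - F_{7}.
Computing: F_{12} = 144, F_{7} = 13, so
Sum = 144 - 13 = 131.

131


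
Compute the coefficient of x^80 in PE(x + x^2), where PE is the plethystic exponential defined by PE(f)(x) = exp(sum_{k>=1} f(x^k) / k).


With f(x) = x + x^2, the exponent is sum_{k>=1} (x^k + x^(2k)) / k = -ln(1 - x) - ln(1 - x^2). Exponentiating:
PE(x + x^2) = 1 / ((1 - x)(1 - x^2)).
This is the generating function for partitions of n into parts of size 1 or 2. The number of 2's can be any j in 0..40, and the rest are 1's, so
[x^80] = floor(80/2) + 1 = 41.

41


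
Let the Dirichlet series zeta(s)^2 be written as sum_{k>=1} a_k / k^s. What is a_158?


The Dirichlet convolution of the constant function 1 with itself gives (1 * 1)(k) = sum_{d | k} 1 = d(k), the number of positive divisors of k.
Since zeta(s) = sum_{k>=1} 1/k^s, we have zeta(s)^2 = sum_{k>=1} d(k)/k^s, so a_k = d(k).
For k = 158: the divisors are 1, 2, 79, 158.
Count = 4.

4


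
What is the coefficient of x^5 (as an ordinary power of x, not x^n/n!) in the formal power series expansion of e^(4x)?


The exponential series is e^y = sum_{k>=0} y^k / k!. Substituting y = 4x gives
e^(4x) = sum_{k>=0} 4^k x^k / k!.
So the coefficient of x^n is a^n/n! with a = 4, n = 5:
4^5 / 5! = 1024/120 = 128/15

128/15


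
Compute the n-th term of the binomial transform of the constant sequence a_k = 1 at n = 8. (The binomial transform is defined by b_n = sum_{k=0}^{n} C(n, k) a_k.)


With a_k = 1 for all k, b_n = sum_{k=0}^{n} C(n, k) = 2^n by the binomial theorem.
For n = 8: 2^8 = 256.

256


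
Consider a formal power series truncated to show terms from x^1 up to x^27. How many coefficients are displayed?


From x^1 to x^27 inclusive, the count is 27 - 1 + 1 = 27.

27


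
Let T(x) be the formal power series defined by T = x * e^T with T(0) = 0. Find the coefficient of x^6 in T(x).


Apply the Lagrange inversion formula: if T = x * phi(T) with phi(t) = e^t, then
[x^n] T = (1/n) [t^(n-1)] phi(t)^n = (1/n) [t^(n-1)] e^(n t) = (1/n) * n^(n-1) / (n-1)! = n^(n-1) / n!.
When c = 1 this is the Cayley count of rooted labeled trees on n vertices, divided by n!.
For n = 6: 6^5 / 6! = 7776/720 = 54/5.

54/5


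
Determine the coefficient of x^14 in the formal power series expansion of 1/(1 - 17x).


The geometric series identity gives 1/(1 - c x) = sum_{k>=0} c^k x^k, so the coefficient of x^k is c^k.
Here c = 17 and k = 14.
Computing: 17^14 = 168377826559400929

168377826559400929


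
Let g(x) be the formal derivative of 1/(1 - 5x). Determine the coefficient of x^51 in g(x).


Differentiate termwise: d/dx sum_{k>=0} 5^k x^k = sum_{k>=1} k 5^k x^(k-1) = sum_{j>=0} (j+1) 5^(j+1) x^j.
Equivalently, d/dx [1/(1 - 5x)] = 5/(1 - 5x)^2.
For j = 51: 52 * 5^52 = 52 * 2220446049250313080847263336181640625 = 115463194561016280204057693481445312500.

115463194561016280204057693481445312500


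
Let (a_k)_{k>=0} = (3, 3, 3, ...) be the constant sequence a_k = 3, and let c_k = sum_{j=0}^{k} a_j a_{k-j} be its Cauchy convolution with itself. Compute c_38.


Since a_j = 3 for all j >= 0, the convolution sum becomes
c_k = sum_{j=0}^{k} 3 * 3 = 9 * (k + 1).
Equivalently, the generating function of (a_k) is 3/(1 - x) and its square is 9/(1 - x)^2 = sum_{k>=0} 9(k + 1) x^k.
For k = 38: 9 * 39 = 351.

351


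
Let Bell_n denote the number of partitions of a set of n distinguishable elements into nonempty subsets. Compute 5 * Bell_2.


Bell_2 can be computed from the Bell triangle or from Dobinski's identity Bell_n = (1/e) * sum_{k>=0} k^n / k!.
Computing Bell_2 = 2.
Then 5 * 2 = 10.

10


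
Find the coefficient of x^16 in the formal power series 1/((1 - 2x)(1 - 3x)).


By partial fractions or Cauchy convolution:
The coefficient equals sum_{k=0}^{16} 2^k * 3^(16-k).
= 129009091

129009091


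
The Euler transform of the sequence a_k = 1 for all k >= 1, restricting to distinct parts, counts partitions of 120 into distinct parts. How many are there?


Partitions of 120 into distinct parts can be computed via generating function.
Product (1+x)(1+x^2)(1+x^3)...
The coefficient of x^120 = 2194432

2194432


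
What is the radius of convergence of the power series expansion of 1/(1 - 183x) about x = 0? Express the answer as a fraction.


Expanding 1/(1 - 183x) = sum_{k>=0} 183^k x^k, the series converges when |183x| < 1, i.e., |x| < 1/183.
So the radius of convergence is 1/183 = 1/183.

1/183


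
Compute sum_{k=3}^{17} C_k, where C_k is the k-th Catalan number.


C_3 through C_17: 5, 14, 42, 132, 429, 1430, 4862, 16796, 58786, 208012, 742900, 2674440, 9694845, 35357670, 129644790
Sum = 5 + 14 + 42 + 132 + 429 + 1430 + 4862 + 16796 + 58786 + 208012 + 742900 + 2674440 + 9694845 + 35357670 + 129644790
= 178405153

178405153


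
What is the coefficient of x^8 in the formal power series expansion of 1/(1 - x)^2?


The expansion 1/(1 - x)^r = sum_{k>=0} C(k + r - 1, r - 1) x^k follows from the multiset / negative-binomial theorem (or from repeated differentiation of the geometric series).
For r = 2 and k = 8:
C(9, 1) = 362880 / (1 * 40320) = 9.

9


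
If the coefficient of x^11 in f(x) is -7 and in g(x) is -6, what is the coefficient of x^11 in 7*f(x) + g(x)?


Scalar multiplication scales coefficients: 7 * -7 = -49.
Then add the g coefficient: -49 + -6
= -55

-55


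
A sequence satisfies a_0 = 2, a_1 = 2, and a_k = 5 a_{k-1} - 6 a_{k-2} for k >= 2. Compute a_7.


The characteristic equation is t^2 - 5 t + 6 = 0, with roots r_1 = 3 and r_2 = 2 (so c_1 = r_1 + r_2, c_2 = -r_1 r_2 as required).
One can use the closed form a_n = A r_1^n + B r_2^n, but direct iteration is more reliable:
a_0 = 2, a_1 = 2, a_2 = -2, a_3 = -22, a_4 = -98, a_5 = -358, a_6 = -1202, a_7 = -3862.
So a_7 = -3862.

-3862


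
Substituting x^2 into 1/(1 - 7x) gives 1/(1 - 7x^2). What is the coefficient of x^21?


Since 1/(1 - 7x^2) only has even powers of x,
the coefficient of x^21 (odd) is 0.

0


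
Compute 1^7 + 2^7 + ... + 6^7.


This power sum has a closed form given by Faulhaber's formula
sum_{k=1}^{m} k^p = (1 / (p + 1)) * sum_{j=0}^{p} C(p + 1, j) B_j m^(p + 1 - j),
but for small m direct computation is fastest:
1 + 128 + 2187 + 16384 + 78125 + 279936 = 376761.

376761


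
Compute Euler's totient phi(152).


phi(n) counts integers in [1, n] coprime to n. Using the multiplicative formula phi(n) = n * prod_{p | n} (1 - 1/p):
152 = 2^3 * 19, so
phi(152) = 152 * (1 - 1/2) * (1 - 1/19) = 72.

72


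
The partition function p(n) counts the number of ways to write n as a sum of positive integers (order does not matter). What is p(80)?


Using the generating function prod_{k>=1} 1/(1-x^k), we compute p(80).
By dynamic programming over parts 1 through 80:
p(80) = 15796476

15796476


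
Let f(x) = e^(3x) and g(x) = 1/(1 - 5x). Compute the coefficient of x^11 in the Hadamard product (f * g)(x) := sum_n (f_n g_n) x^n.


Expanding: f_k = 3^k/k! (from e^(3x)) and g_k = 5^k (from 1/(1 - 5x)). So the Hadamard coefficient (f * g)_k = 3^k 5^k / k! = (15)^k / k!.
For k = 11: 15^11/11! = 8649755859375/39916800 = 4271484375/19712.

4271484375/19712


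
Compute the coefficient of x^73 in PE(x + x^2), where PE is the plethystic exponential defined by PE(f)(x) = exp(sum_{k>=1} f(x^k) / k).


With f(x) = x + x^2, the exponent is sum_{k>=1} (x^k + x^(2k)) / k = -ln(1 - x) - ln(1 - x^2). Exponentiating:
PE(x + x^2) = 1 / ((1 - x)(1 - x^2)).
This is the generating function for partitions of n into parts of size 1 or 2. The number of 2's can be any j in 0..36, and the rest are 1's, so
[x^73] = floor(73/2) + 1 = 37.

37


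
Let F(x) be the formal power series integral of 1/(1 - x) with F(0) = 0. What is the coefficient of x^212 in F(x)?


1/(1 - x) = sum_{k>=0} x^k. Integrating termwise and using F(0) = 0 gives
F(x) = sum_{k>=0} x^(k+1) / (k+1) = sum_{m>=1} x^m / m = -ln(1 - x).
So the coefficient of x^212 is 1/212 = 1/212.

1/212


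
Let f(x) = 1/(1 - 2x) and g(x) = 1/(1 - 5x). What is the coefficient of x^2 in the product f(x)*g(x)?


The coefficient of x^n in f*g is the Cauchy product: sum_{k=0}^{n} a^k * b^(n-k).
With a=2, b=5, n=2:
sum_{k=0}^{2} 2^k * 5^(2-k)
= 39

39


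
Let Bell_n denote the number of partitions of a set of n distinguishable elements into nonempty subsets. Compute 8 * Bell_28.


Bell_28 can be computed from the Bell triangle or from Dobinski's identity Bell_n = (1/e) * sum_{k>=0} k^n / k!.
Computing Bell_28 = 6160539404599934652455.
Then 8 * 6160539404599934652455 = 49284315236799477219640.

49284315236799477219640


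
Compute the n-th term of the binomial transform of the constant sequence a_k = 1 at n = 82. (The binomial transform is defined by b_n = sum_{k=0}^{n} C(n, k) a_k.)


With a_k = 1 for all k, b_n = sum_{k=0}^{n} C(n, k) = 2^n by the binomial theorem.
For n = 82: 2^82 = 4835703278458516698824704.

4835703278458516698824704


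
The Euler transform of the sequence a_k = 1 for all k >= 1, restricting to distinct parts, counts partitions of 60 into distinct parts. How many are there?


Partitions of 60 into distinct parts can be computed via generating function.
Product (1+x)(1+x^2)(1+x^3)...
The coefficient of x^60 = 10880

10880


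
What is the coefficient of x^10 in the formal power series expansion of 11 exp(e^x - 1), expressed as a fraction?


exp(e^x - 1) is the exponential generating function for the Bell numbers Bell_k: exp(e^x - 1) = sum_{k>=0} Bell_k x^k / k!.
So the coefficient of x^10 in 11 exp(e^x - 1) is 11 Bell_10 / 10!.
Computing: Bell_10 = 115975 and 10! = 3628800, giving
11 * 115975/3628800 = 51029/145152.

51029/145152


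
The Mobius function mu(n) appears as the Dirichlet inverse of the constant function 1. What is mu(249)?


249 = 3 * 83 (all distinct primes).
mu(249) = (-1)^2 = 1

1


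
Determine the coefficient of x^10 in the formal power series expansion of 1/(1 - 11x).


The geometric series identity gives 1/(1 - c x) = sum_{k>=0} c^k x^k, so the coefficient of x^k is c^k.
Here c = 11 and k = 10.
Computing: 11^10 = 25937424601

25937424601


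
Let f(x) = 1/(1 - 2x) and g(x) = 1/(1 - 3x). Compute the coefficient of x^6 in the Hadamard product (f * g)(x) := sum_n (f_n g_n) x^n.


f has coefficients f_k = 2^k and g has coefficients g_k = 3^k, so the Hadamard product has coefficient (f*g)_k = 2^k * 3^k = 6^k.
For k = 6: 6^6 = 46656.

46656


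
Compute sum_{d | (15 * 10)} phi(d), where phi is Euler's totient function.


First, 15 * 10 = 150. One classical identity is sum_{d | n} phi(d) = n (each k in [1, n] has a unique gcd with n, and among the k's with gcd(k, n) = n/d there are phi(d) of them). So the sum equals 150. We also verify directly:
Divisors of 150: 1, 2, 3, 5, 6, 10, 15, 25, 30, 50, 75, 150.
phi values: 1, 1, 2, 4, 2, 4, 8, 20, 8, 20, 40, 40.
Sum = 150.

150


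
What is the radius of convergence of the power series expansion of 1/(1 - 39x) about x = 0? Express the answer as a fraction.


Expanding 1/(1 - 39x) = sum_{k>=0} 39^k x^k, the series converges when |39x| < 1, i.e., |x| < 1/39.
So the radius of convergence is 1/39 = 1/39.

1/39


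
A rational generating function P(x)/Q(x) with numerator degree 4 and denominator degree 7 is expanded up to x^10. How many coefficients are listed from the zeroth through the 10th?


Expanding up to x^10 gives the coefficients for x^0, x^1, ..., x^10.
That is 10 + 1 = 11 coefficients in total.

11


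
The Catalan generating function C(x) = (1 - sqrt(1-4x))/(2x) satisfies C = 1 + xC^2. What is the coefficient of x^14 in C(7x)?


Substituting x -> 7x scales the n-th coefficient by 7^n, so [x^14] C(7x) = 7^14 * C_14.
C_14 = C(2*14, 14)/(15) = 40116600/15 = 2674440.
So 7^14 * 2674440 = 678223072849 * 2674440 = 1813866914950279560.

1813866914950279560


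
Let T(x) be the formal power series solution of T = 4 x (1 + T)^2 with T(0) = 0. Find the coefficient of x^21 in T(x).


Apply the Lagrange inversion formula: if T = 4 x * phi(T) with phi(t) = (1 + t)^2, then [x^n] T = 4^n * (1/n) [t^(n-1)] phi(t)^n = 4^n * (1/n) [t^(n-1)] (1 + t)^(2n) = 4^n * (1/n) C(2n, n-1).
Using the identity C(2n, n-1) = C(2n, n) * n / (n+1), the unscaled factor equals C(2n, n) / (n+1) = C_n, the n-th Catalan number.
For n = 21: C_21 = C(42, 21) / 22 = 538257874440/22 = 24466267020.
With the 4^21 = 4398046511104 factor, the coefficient is 4398046511104 * 24466267020 = 107603780307049858990080.

107603780307049858990080


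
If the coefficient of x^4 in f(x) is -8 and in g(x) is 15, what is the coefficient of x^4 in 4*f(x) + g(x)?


Scalar multiplication scales coefficients: 4 * -8 = -32.
Then add the g coefficient: -32 + 15
= -17

-17


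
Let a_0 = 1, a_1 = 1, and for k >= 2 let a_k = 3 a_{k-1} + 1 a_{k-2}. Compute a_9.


Iterating the recurrence forward:
a_0 = 1
a_1 = 1
a_2 = 3*1 + 1*1 = 4
a_3 = 3*4 + 1*1 = 13
a_4 = 3*13 + 1*4 = 43
a_5 = 3*43 + 1*13 = 142
a_6 = 3*142 + 1*43 = 469
a_7 = 3*469 + 1*142 = 1549
a_8 = 3*1549 + 1*469 = 5116
a_9 = 3*5116 + 1*1549 = 16897
So a_9 = 16897.

16897


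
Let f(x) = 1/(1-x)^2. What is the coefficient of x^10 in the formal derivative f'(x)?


Differentiate: d/dx [ 1/(1-x)^r ] = r / (1-x)^(r+1).
Here r = 2, so f'(x) = 2 / (1-x)^3.
The expansion of 1/(1-x)^(r+1) has coefficient of x^n equal to C(n+r, r).
So the coefficient of x^10 in f'(x) is
2 * C(12, 2) = 2 * 66 = 132

132


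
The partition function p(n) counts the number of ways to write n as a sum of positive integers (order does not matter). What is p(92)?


Using the generating function prod_{k>=1} 1/(1-x^k), we compute p(92).
By dynamic programming over parts 1 through 92:
p(92) = 72533807

72533807


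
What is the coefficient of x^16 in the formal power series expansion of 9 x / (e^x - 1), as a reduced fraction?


The exponential generating function for Bernoulli numbers is
x / (e^x - 1) = sum_{k>=0} B_k x^k / k!.
So the coefficient of x^16 in 9 x / (e^x - 1) is 9 B_16 / 16!.
Computing: B_16 = -3617/510, 16! = 20922789888000, giving
9 * -3617/510 / 20922789888000 = -3617/1185624760320000.

-3617/1185624760320000


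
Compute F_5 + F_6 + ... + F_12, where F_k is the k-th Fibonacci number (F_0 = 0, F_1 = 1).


Use the identity sum_{k=0}^{N} F_k = F_{N+2} - 1 (which follows from F_{k+2} - F_{k+1} = F_k). Then
sum_{k=5}^{12} F_k = (F_{14} - 1) - (F_{6} - 1) = F_{14} - F_{6}.
Computing: F_{14} = 377, F_{6} = 8, so
Sum = 377 - 8 = 369.

369


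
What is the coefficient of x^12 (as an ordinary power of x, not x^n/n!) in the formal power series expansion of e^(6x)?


The exponential series is e^y = sum_{k>=0} y^k / k!. Substituting y = 6x gives
e^(6x) = sum_{k>=0} 6^k x^k / k!.
So the coefficient of x^n is a^n/n! with a = 6, n = 12:
6^12 / 12! = 2176782336/479001600 = 8748/1925

8748/1925


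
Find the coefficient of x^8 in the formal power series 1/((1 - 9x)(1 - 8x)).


By partial fractions or Cauchy convolution:
The coefficient equals sum_{k=0}^{8} 9^k * 8^(8-k).
= 253202761

253202761


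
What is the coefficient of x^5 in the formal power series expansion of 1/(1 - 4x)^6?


The general identity 1/(1 - c x)^r = sum_{k>=0} c^k C(k + r - 1, r - 1) x^k follows by substituting y = c x into 1/(1 - y)^r = sum_{k>=0} C(k + r - 1, r - 1) y^k.
For c = 4, r = 6, k = 5:
4^5 * C(10, 5) = 1024 * 252 = 258048.

258048


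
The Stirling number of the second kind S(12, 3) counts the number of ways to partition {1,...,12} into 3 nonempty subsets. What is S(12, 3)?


Using the explicit formula S(n,k) = (1/k!) sum_{j=0}^{k} (-1)^(k-j) C(k,j) j^n:
S(12, 3) = 86526
Equivalently, S(n,k) is n! times the coefficient of x^n in the EGF (e^x - 1)^k / k!.

86526


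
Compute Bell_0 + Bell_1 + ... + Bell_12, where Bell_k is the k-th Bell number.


Recall Bell_k counts set partitions of a k-set (with Bell_0 = 1 by convention).
Bell_0 through Bell_12: 1, 1, 2, 5, 15, 52, 203, 877, 4140, 21147, 115975, 678570, 4213597
Sum = 1 + 1 + 2 + 5 + 15 + 52 + 203 + 877 + 4140 + 21147 + 115975 + 678570 + 4213597 = 5034585.

5034585


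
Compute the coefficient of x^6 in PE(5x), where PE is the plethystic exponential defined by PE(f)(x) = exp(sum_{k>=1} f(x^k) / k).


With f(x) = 5x, the exponent is sum_{k>=1} 5 x^k / k = 5 * (-ln(1 - x)). Exponentiating:
PE(5x) = exp(-5 ln(1 - x)) = 1/(1 - x)^5.
By the negative binomial expansion, [x^n] 1/(1 - x)^5 = C(n + 4, 4).
For n = 6: C(10, 4) = 210.

210


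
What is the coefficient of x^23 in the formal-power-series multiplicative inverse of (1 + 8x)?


The inverse is 1/(1 + 8x). Apply the geometric identity 1/(1 - y) = sum_{k>=0} y^k with y = -8x:
1/(1 + 8x) = sum_{k>=0} (-8)^k x^k.
So the coefficient of x^23 is (-8)^23 = -590295810358705651712.

-590295810358705651712


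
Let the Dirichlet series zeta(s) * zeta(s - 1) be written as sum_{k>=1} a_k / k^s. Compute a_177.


Convolution gives a_k = sum_{d | k} d * 1 = sum_{d | k} d = sigma(k), the sum of positive divisors of k.
For k = 177, the divisors are 1, 3, 59, 177, so
sigma(177) = 1 + 3 + 59 + 177 = 240.

240


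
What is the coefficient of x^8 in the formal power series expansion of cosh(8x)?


The Maclaurin series is cosh(t) = sum_{m>=0} t^(2m) / (2m)!, so substituting t = 8x, only even powers of x are nonzero, with coefficient of x^(2m) equal to 8^(2m) / (2m)!.
For x^8 the coefficient is 8^8/8! = 16777216/40320 = 131072/315.

131072/315


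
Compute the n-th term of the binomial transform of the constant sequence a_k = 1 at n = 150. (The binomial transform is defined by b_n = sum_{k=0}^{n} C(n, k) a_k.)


With a_k = 1 for all k, b_n = sum_{k=0}^{n} C(n, k) = 2^n by the binomial theorem.
For n = 150: 2^150 = 1427247692705959881058285969449495136382746624.

1427247692705959881058285969449495136382746624


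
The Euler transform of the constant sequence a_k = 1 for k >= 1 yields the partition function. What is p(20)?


The Euler transform converts the sequence a_k = 1 into the number of integer partitions.
Using the recurrence or dynamic programming:
p(20) = 627

627


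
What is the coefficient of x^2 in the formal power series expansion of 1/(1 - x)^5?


The expansion 1/(1 - x)^r = sum_{k>=0} C(k + r - 1, r - 1) x^k follows from the multiset / negative-binomial theorem (or from repeated differentiation of the geometric series).
For r = 5 and k = 2:
C(6, 4) = 720 / (24 * 2) = 15.

15


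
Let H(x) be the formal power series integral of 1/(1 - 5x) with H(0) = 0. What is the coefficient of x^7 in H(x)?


1/(1 - 5x) = sum_{k>=0} 5^k x^k. Integrating termwise with H(0) = 0:
H(x) = sum_{k>=0} 5^k x^(k+1) / (k+1) = sum_{m>=1} 5^(m-1) x^m / m.
For m = 7: 5^6/7 = 15625/7 = 15625/7.

15625/7


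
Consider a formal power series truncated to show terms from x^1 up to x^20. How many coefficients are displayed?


From x^1 to x^20 inclusive, the count is 20 - 1 + 1 = 20.

20


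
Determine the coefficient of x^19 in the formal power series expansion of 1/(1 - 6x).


The geometric series identity gives 1/(1 - c x) = sum_{k>=0} c^k x^k, so the coefficient of x^k is c^k.
Here c = 6 and k = 19.
Computing: 6^19 = 609359740010496

609359740010496


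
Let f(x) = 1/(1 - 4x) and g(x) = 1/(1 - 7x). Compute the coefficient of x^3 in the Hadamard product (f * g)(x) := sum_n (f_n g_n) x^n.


f has coefficients f_k = 4^k and g has coefficients g_k = 7^k, so the Hadamard product has coefficient (f*g)_k = 4^k * 7^k = 28^k.
For k = 3: 28^3 = 21952.

21952


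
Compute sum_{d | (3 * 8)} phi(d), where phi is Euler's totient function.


First, 3 * 8 = 24. One classical identity is sum_{d | n} phi(d) = n (each k in [1, n] has a unique gcd with n, and among the k's with gcd(k, n) = n/d there are phi(d) of them). So the sum equals 24. We also verify directly:
Divisors of 24: 1, 2, 3, 4, 6, 8, 12, 24.
phi values: 1, 1, 2, 2, 2, 4, 4, 8.
Sum = 24.

24


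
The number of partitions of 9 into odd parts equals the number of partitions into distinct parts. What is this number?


Computing partitions of 9 into odd parts (1, 3, 5, ...):
Using the generating function prod_{k>=0} 1/(1-x^(2k+1)),
the count is 8

8


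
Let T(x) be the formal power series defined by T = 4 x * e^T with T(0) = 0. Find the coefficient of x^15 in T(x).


Apply the Lagrange inversion formula: if T = 4 x * phi(T) with phi(t) = e^t, then
[x^n] T = 4^n * (1/n) [t^(n-1)] phi(t)^n = 4^n * (1/n) [t^(n-1)] e^(n t) = 4^n * (1/n) * n^(n-1) / (n-1)! = 4^n * n^(n-1) / n!.
When c = 1 this is the Cayley count of rooted labeled trees on n vertices, divided by n!.
For n = 15: 4^15 * 15^14 / 15! = 1073741824 * 29192926025390625/1307674368000 = 167961600000000000/7007.

167961600000000000/7007


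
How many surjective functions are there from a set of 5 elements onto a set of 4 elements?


By inclusion-exclusion on which target elements are missed, the number of surjections from an n-set onto a k-set is
surj(n, k) = sum_{j=0}^{k} (-1)^j C(k, j) (k - j)^n.
Equivalently surj(n, k) = k! * S(n, k), where S(n, k) is the Stirling number of the second kind.
For n = 5, k = 4:
S(5, 4) = 10, so
surj = 4! * 10 = 24 * 10 = 240.

240


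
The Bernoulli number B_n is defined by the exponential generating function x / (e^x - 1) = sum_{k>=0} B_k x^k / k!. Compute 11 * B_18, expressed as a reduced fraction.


Bernoulli numbers can also be computed recursively via B_0 = 1 and sum_{j=0}^{m} C(m+1, j) B_j = 0 for m >= 1. Odd-index Bernoulli numbers vanish for k >= 3.
Computing B_18 = 43867/798, so 11 * B_18 = 11 * 43867/798 = 482537/798.

482537/798


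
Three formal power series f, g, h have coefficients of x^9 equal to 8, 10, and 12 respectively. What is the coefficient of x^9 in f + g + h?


Series addition is componentwise:
8 + 10 + 12
= 30

30


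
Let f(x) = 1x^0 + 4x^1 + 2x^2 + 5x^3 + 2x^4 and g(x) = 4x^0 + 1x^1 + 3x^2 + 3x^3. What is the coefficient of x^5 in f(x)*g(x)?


Cauchy product at x^5:
2*3 + 5*3 + 2*1
= 23

23


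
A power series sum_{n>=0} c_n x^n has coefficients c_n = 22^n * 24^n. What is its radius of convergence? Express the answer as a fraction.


By the root test (Cauchy-Hadamard), the radius is R = 1 / limsup_n |c_n|^(1/n).
Here |c_n|^(1/n) = (22^n * 24^n)^(1/n) = 22 * 24 = 528 for all n.
So R = 1/528 = 1/528.

1/528


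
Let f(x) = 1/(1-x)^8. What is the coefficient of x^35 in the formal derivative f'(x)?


Differentiate: d/dx [ 1/(1-x)^r ] = r / (1-x)^(r+1).
Here r = 8, so f'(x) = 8 / (1-x)^9.
The expansion of 1/(1-x)^(r+1) has coefficient of x^n equal to C(n+r, r).
So the coefficient of x^35 in f'(x) is
8 * C(43, 8) = 8 * 145008513 = 1160068104

1160068104


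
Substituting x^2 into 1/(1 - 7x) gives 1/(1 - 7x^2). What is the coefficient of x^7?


Since 1/(1 - 7x^2) only has even powers of x,
the coefficient of x^7 (odd) is 0.

0


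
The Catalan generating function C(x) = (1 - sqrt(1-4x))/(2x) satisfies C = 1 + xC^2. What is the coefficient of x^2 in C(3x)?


Substituting x -> 3x scales the n-th coefficient by 3^n, so [x^2] C(3x) = 3^2 * C_2.
C_2 = C(2*2, 2)/(3) = 6/3 = 2.
So 3^2 * 2 = 9 * 2 = 18.

18


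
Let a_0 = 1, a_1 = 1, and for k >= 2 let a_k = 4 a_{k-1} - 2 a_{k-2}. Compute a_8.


Iterating the recurrence forward:
a_0 = 1
a_1 = 1
a_2 = 4*1 - 2*1 = 2
a_3 = 4*2 - 2*1 = 6
a_4 = 4*6 - 2*2 = 20
a_5 = 4*20 - 2*6 = 68
a_6 = 4*68 - 2*20 = 232
a_7 = 4*232 - 2*68 = 792
a_8 = 4*792 - 2*232 = 2704
So a_8 = 2704.

2704


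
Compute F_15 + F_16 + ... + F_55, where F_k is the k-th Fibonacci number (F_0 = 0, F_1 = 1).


Use the identity sum_{k=0}^{N} F_k = F_{N+2} - 1 (which follows from F_{k+2} - F_{k+1} = F_k). Then
sum_{k=15}^{55} F_k = (F_{57} - 1) - (F_{16} - 1) = F_{57} - F_{16}.
Computing: F_{57} = 365435296162, F_{16} = 987, so
Sum = 365435296162 - 987 = 365435295175.

365435295175


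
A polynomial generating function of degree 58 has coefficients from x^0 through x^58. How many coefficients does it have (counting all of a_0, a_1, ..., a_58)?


A polynomial of degree 58 takes the form a_0 + a_1 x + ... + a_58 x^58.
The number of coefficients is 58 + 1 = 59.

59


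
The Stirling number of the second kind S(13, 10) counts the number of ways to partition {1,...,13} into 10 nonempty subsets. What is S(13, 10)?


Using the explicit formula S(n,k) = (1/k!) sum_{j=0}^{k} (-1)^(k-j) C(k,j) j^n:
S(13, 10) = 39325
Equivalently, S(n,k) is n! times the coefficient of x^n in the EGF (e^x - 1)^k / k!.

39325


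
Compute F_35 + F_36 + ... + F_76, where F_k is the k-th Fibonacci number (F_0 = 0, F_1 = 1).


Use the identity sum_{k=0}^{N} F_k = F_{N+2} - 1 (which follows from F_{k+2} - F_{k+1} = F_k). Then
sum_{k=35}^{76} F_k = (F_{78} - 1) - (F_{36} - 1) = F_{78} - F_{36}.
Computing: F_{78} = 8944394323791464, F_{36} = 14930352, so
Sum = 8944394323791464 - 14930352 = 8944394308861112.

8944394308861112


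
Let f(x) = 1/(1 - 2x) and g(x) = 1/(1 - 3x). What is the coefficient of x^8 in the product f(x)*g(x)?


The coefficient of x^n in f*g is the Cauchy product: sum_{k=0}^{n} a^k * b^(n-k).
With a=2, b=3, n=8:
sum_{k=0}^{8} 2^k * 3^(8-k)
= 19171

19171


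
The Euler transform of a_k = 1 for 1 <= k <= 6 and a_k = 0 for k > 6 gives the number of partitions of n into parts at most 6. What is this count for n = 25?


Partitions of 25 into parts at most 6:
Using generating function (1-x)^(-1)(1-x^2)^(-1)...(1-x^6)^(-1),
the coefficient of x^25 = 612

612


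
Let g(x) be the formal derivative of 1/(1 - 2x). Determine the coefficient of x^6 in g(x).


Differentiate termwise: d/dx sum_{k>=0} 2^k x^k = sum_{k>=1} k 2^k x^(k-1) = sum_{j>=0} (j+1) 2^(j+1) x^j.
Equivalently, d/dx [1/(1 - 2x)] = 2/(1 - 2x)^2.
For j = 6: 7 * 2^7 = 7 * 128 = 896.

896


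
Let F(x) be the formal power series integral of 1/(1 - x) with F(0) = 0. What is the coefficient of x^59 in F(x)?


1/(1 - x) = sum_{k>=0} x^k. Integrating termwise and using F(0) = 0 gives
F(x) = sum_{k>=0} x^(k+1) / (k+1) = sum_{m>=1} x^m / m = -ln(1 - x).
So the coefficient of x^59 is 1/59 = 1/59.

1/59


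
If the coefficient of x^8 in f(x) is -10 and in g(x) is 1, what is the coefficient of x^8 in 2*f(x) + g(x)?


Scalar multiplication scales coefficients: 2 * -10 = -20.
Then add the g coefficient: -20 + 1
= -19

-19


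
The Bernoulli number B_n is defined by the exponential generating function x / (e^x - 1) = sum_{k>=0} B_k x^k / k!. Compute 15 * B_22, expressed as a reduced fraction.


Bernoulli numbers can also be computed recursively via B_0 = 1 and sum_{j=0}^{m} C(m+1, j) B_j = 0 for m >= 1. Odd-index Bernoulli numbers vanish for k >= 3.
Computing B_22 = 854513/138, so 15 * B_22 = 15 * 854513/138 = 4272565/46.

4272565/46


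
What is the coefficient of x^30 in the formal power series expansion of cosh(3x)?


The Maclaurin series is cosh(t) = sum_{m>=0} t^(2m) / (2m)!, so substituting t = 3x, only even powers of x are nonzero, with coefficient of x^(2m) equal to 3^(2m) / (2m)!.
For x^30 the coefficient is 3^30/30! = 205891132094649/265252859812191058636308480000000 = 43046721/55457783609342033920000000.

43046721/55457783609342033920000000


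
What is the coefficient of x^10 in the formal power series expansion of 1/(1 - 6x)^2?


The general identity 1/(1 - c x)^r = sum_{k>=0} c^k C(k + r - 1, r - 1) x^k follows by substituting y = c x into 1/(1 - y)^r = sum_{k>=0} C(k + r - 1, r - 1) y^k.
For c = 6, r = 2, k = 10:
6^10 * C(11, 1) = 60466176 * 11 = 665127936.

665127936


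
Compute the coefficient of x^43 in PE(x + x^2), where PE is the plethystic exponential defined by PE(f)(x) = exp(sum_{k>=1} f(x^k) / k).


With f(x) = x + x^2, the exponent is sum_{k>=1} (x^k + x^(2k)) / k = -ln(1 - x) - ln(1 - x^2). Exponentiating:
PE(x + x^2) = 1 / ((1 - x)(1 - x^2)).
This is the generating function for partitions of n into parts of size 1 or 2. The number of 2's can be any j in 0..21, and the rest are 1's, so
[x^43] = floor(43/2) + 1 = 22.

22


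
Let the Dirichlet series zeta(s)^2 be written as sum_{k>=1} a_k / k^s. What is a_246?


The Dirichlet convolution of the constant function 1 with itself gives (1 * 1)(k) = sum_{d | k} 1 = d(k), the number of positive divisors of k.
Since zeta(s) = sum_{k>=1} 1/k^s, we have zeta(s)^2 = sum_{k>=1} d(k)/k^s, so a_k = d(k).
For k = 246: the divisors are 1, 2, 3, 6, 41, 82, 123, 246.
Count = 8.

8


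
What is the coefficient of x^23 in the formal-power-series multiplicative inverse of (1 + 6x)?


The inverse is 1/(1 + 6x). Apply the geometric identity 1/(1 - y) = sum_{k>=0} y^k with y = -6x:
1/(1 + 6x) = sum_{k>=0} (-6)^k x^k.
So the coefficient of x^23 is (-6)^23 = -789730223053602816.

-789730223053602816


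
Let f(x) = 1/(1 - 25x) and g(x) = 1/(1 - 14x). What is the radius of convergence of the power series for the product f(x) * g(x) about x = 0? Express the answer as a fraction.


The radius of 1/(1 - 25x) is 1/25 (nearest singularity at x = 1/25), and the radius of 1/(1 - 14x) is 1/14.
The product f(x)*g(x) = 1/((1 - 25x)(1 - 14x)) has singularities at both 1/25 and 1/14, so its radius of convergence is the distance to the nearest one:
min(1/25, 1/14) = 1/25.

1/25


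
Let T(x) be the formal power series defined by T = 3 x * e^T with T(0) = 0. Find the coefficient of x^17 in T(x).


Apply the Lagrange inversion formula: if T = 3 x * phi(T) with phi(t) = e^t, then
[x^n] T = 3^n * (1/n) [t^(n-1)] phi(t)^n = 3^n * (1/n) [t^(n-1)] e^(n t) = 3^n * (1/n) * n^(n-1) / (n-1)! = 3^n * n^(n-1) / n!.
When c = 1 this is the Cayley count of rooted labeled trees on n vertices, divided by n!.
For n = 17: 3^17 * 17^16 / 17! = 129140163 * 48661191875666868481/355687428096000 = 507069656305809338282571/28700672000.

507069656305809338282571/28700672000


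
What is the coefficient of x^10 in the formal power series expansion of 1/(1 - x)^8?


The negative binomial / multiset identity is
1/(1 - x)^r = sum_{k>=0} C(k + r - 1, r - 1) x^k.
Here r = 8 and k = 10, so the coefficient is
C(10 + 7, 7) = C(17, 7)
= 19448

19448


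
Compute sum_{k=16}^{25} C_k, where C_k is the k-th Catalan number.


C_16 through C_25: 35357670, 129644790, 477638700, 1767263190, 6564120420, 24466267020, 91482563640, 343059613650, 1289904147324, 4861946401452
Sum = 35357670 + 129644790 + 477638700 + 1767263190 + 6564120420 + 24466267020 + 91482563640 + 343059613650 + 1289904147324 + 4861946401452
= 6619833017856

6619833017856


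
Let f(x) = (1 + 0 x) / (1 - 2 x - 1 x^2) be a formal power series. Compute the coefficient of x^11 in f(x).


Write f(x) = sum_{k>=0} a_k x^k. Multiplying both sides by 1 - 2 x - 1 x^2 gives
(1 - 2 x - 1 x^2) sum_{k>=0} a_k x^k = 1 + 0 x.
Matching coefficients:
 x^0: a_0 = 1
 x^1: a_1 - 2 a_0 = 0  =>  a_1 = 2*1 + 0 = 2
 x^k (k >= 2): a_k = 2 a_{k-1} + 1 a_{k-2}.
Iterating: a_2 = 5, a_3 = 12, a_4 = 29, a_5 = 70, a_6 = 169, a_7 = 408, a_8 = 985, a_9 = 2378, a_10 = 5741, a_11 = 13860.
So the coefficient of x^11 is 13860.

13860
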